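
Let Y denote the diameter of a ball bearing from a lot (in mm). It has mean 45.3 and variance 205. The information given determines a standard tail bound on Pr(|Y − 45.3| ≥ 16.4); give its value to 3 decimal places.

Mean and variance are known, so Chebyshev's inequality applies.
Chebyshev: Pr(|Y − μ| ≥ t) ≤ Var(Y)/t².
Bound = 205 / 268.96 = 0.7622.

0.762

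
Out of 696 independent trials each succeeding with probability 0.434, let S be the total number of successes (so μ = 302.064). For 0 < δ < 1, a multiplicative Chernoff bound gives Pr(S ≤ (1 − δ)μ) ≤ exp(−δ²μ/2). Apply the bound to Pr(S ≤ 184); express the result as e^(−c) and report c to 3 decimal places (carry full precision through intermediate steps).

Write 184 = (1 − δ)μ, so δ = 1 − 184/302.064 = 0.3908576…
Then the exponent is δ²μ/2 = (μ − 184)²/(2μ) = 23.073104.

23.073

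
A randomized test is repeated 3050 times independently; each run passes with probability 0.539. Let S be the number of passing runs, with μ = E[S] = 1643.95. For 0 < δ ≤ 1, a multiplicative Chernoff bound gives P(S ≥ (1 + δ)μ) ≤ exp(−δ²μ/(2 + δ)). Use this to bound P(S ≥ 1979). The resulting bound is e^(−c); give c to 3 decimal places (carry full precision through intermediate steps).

Write 1979 = (1 + δ)μ, so δ = 1979/1643.95 − 1 = 0.2038079…
Then the exponent is δ²μ/(2 + δ) = (1979 − μ)² / (μ·(2 + δ)) = 30.985386.

30.985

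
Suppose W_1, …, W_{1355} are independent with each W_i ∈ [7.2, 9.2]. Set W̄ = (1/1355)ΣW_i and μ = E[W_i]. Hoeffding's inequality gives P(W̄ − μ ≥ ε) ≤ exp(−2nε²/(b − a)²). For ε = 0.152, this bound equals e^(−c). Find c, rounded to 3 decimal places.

c = 2nε²/(b − a)² = 2·1355·0.152² / 2² = 15.6530.

15.653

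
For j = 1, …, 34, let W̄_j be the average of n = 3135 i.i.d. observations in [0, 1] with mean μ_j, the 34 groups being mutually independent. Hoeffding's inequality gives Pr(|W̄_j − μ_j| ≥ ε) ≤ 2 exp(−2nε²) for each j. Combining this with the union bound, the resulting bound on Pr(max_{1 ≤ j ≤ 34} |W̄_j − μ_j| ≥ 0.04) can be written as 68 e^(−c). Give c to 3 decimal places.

Union bound over the 34 events: Pr(max_{1 ≤ j ≤ 34} |W̄_j − μ_j| ≥ 0.04) ≤ 34·2·exp(−2nε²) = 68 exp(−2·3135·0.04²).
So c = 2·3135·0.04² = 10.0320.

10.032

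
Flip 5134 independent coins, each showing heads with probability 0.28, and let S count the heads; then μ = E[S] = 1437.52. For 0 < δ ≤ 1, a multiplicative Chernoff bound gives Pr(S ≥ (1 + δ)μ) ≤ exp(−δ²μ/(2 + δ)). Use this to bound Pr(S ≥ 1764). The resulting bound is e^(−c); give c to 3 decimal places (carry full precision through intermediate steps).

Write 1764 = (1 + δ)μ, so δ = 1764/1437.52 − 1 = 0.2271134…
Then the exponent is δ²μ/(2 + δ) = (1764 − μ)² / (μ·(2 + δ)) = 33.293308.

33.293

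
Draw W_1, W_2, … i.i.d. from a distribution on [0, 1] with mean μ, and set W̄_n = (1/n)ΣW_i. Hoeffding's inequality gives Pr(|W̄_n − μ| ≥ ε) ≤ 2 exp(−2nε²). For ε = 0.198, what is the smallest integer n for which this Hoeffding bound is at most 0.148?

Require 2·exp(−2nε²) ≤ 0.148, i.e. 2nε² ≥ ln(2/0.148) = 2.603690.
So n ≥ 2.603690 / (2·0.198²) = 33.207.
The smallest integer n is 34.

34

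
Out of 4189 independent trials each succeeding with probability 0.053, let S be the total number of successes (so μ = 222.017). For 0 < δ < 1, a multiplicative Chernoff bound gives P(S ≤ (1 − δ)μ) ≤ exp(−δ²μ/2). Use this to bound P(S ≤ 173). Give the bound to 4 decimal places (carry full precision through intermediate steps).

Write 173 = (1 − δ)μ, so δ = 1 − 173/222.017 = 0.2207804…
Then the exponent is δ²μ/2 = (μ − 173)²/(2μ) = 5.410996.
Bound = exp(−5.410996) = 0.00447.

0.0045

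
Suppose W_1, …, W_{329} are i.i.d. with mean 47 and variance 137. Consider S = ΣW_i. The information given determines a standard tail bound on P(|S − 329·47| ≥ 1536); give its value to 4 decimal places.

With mean and variance of each term known, Chebyshev's inequality bounds the deviation of the sum (or sample mean).
Var(S) = n·Var(W_i) = 329·137 = 45073.
Chebyshev: P(|S − 329·47| ≥ 1536) ≤ Var(S)/1536² = 45073/2359296 = 0.0191.

0.0191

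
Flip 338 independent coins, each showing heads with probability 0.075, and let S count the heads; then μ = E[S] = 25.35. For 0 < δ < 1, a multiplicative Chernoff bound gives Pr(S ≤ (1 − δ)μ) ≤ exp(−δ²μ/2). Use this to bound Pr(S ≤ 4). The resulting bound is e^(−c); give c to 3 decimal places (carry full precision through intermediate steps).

8.991

Write 4 = (1 − δ)μ, so δ = 1 − 4/25.35 = 0.8422091…
Then the exponent is δ²μ/2 = (μ − 4)²/(2μ) = 8.990582.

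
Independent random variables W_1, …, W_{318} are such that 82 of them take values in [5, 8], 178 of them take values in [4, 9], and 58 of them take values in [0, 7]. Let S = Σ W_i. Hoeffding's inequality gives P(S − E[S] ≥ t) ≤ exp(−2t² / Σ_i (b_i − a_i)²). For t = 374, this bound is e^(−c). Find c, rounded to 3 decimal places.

Σ(b_i − a_i)² = 82·3² + 178·5² + 58·7² = 8030.
c = 2t² / 8030 = 2·374² / 8030 = 34.8384.

34.838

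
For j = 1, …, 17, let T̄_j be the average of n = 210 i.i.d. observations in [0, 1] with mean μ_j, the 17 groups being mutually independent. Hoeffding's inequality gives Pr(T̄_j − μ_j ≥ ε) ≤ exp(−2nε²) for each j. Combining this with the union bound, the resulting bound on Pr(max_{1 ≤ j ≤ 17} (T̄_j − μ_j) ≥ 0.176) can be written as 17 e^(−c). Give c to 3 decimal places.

13.010

Union bound over the 17 events: Pr(max_{1 ≤ j ≤ 17} (T̄_j − μ_j) ≥ 0.176) ≤ 17·exp(−2nε²) = 17 exp(−2·210·0.176²).
So c = 2·210·0.176² = 13.0099.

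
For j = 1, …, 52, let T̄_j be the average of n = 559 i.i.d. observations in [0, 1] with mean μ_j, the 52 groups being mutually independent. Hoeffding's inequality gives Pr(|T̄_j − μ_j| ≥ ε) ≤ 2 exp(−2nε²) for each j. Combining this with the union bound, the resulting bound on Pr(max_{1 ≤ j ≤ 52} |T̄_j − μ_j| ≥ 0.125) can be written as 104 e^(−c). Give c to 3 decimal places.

17.469

Union bound over the 52 events: Pr(max_{1 ≤ j ≤ 52} |T̄_j − μ_j| ≥ 0.125) ≤ 52·2·exp(−2nε²) = 104 exp(−2·559·0.125²).
So c = 2·559·0.125² = 17.4688.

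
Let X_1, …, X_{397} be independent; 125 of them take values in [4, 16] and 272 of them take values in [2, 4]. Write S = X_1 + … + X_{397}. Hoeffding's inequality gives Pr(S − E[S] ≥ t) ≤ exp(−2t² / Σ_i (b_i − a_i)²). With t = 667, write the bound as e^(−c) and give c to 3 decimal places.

Σ(b_i − a_i)² = 125·12² + 272·2² = 19088.
c = 2t² / 19088 = 2·667² / 19088 = 46.6145.

46.615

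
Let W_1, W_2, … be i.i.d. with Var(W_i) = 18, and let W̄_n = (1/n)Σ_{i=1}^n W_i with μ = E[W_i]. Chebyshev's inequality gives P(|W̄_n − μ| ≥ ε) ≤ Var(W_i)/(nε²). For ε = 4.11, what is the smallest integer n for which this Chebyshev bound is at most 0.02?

Require 18/(n·4.11²) ≤ 0.02, i.e. n ≥ 18/(0.02·4.11²) = 53.279.
The smallest integer n is 54.

54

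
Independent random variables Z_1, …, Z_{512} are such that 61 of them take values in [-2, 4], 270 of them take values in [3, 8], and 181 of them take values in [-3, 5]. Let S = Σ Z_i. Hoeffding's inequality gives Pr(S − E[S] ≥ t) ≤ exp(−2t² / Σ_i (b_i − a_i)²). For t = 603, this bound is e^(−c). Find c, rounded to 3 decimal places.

Σ(b_i − a_i)² = 61·6² + 270·5² + 181·8² = 20530.
c = 2t² / 20530 = 2·603² / 20530 = 35.4222.

35.422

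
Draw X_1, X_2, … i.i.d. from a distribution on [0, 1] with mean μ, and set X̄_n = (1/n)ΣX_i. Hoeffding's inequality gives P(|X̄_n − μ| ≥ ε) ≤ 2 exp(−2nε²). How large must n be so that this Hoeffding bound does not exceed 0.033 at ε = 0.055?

679

Require 2·exp(−2nε²) ≤ 0.033, i.e. 2nε² ≥ ln(2/0.033) = 4.104395.
So n ≥ 4.104395 / (2·0.055²) = 678.412.
The smallest integer n is 679.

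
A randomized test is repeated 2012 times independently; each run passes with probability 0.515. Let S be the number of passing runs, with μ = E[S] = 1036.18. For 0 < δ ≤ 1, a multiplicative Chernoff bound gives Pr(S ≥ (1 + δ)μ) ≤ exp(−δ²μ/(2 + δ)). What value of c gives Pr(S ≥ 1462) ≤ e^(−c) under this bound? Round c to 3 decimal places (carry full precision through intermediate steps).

72.582

Write 1462 = (1 + δ)μ, so δ = 1462/1036.18 − 1 = 0.4109518…
Then the exponent is δ²μ/(2 + δ) = (1462 − μ)² / (μ·(2 + δ)) = 72.581909.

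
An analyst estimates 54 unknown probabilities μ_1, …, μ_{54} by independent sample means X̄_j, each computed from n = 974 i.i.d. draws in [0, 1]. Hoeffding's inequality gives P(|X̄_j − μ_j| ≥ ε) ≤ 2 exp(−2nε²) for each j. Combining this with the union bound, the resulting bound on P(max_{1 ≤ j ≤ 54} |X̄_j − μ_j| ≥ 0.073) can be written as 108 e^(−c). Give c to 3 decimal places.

Union bound over the 54 events: P(max_{1 ≤ j ≤ 54} |X̄_j − μ_j| ≥ 0.073) ≤ 54·2·exp(−2nε²) = 108 exp(−2·974·0.073²).
So c = 2·974·0.073² = 10.3809.

10.381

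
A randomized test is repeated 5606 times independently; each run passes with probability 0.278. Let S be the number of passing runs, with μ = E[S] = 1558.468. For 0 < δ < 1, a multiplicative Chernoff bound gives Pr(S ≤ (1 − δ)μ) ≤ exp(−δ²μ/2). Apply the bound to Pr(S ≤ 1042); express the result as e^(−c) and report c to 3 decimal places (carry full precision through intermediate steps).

Write 1042 = (1 − δ)μ, so δ = 1 − 1042/1558.468 = 0.3313947…
Then the exponent is δ²μ/2 = (μ − 1042)²/(2μ) = 85.577373.

85.577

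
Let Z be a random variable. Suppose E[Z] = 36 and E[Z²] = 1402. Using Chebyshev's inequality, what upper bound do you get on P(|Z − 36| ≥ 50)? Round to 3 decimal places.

Var(Z) = E[Z²] − (E[Z])² = 1402 − 1296 = 106.
Chebyshev's inequality: P(|Z − μ| ≥ t) ≤ Var(Z)/t² = 106/2500 = 0.0424.

0.042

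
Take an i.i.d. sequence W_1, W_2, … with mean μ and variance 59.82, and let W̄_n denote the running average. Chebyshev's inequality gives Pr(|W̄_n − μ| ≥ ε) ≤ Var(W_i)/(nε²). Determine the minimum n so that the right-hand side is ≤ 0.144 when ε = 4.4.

22

Require 59.82/(n·4.4²) ≤ 0.144, i.e. n ≥ 59.82/(0.144·4.4²) = 21.457.
The smallest integer n is 22.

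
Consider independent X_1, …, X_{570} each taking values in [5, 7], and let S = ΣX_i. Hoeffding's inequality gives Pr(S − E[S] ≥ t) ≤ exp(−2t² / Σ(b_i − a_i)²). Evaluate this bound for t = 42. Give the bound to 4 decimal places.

0.2128

Σ(b_i − a_i)² = 570·(2)² = 2280.
Exponent = 2·42²/2280 = 1.5474.
Bound = exp(−1.5474) = 0.21281.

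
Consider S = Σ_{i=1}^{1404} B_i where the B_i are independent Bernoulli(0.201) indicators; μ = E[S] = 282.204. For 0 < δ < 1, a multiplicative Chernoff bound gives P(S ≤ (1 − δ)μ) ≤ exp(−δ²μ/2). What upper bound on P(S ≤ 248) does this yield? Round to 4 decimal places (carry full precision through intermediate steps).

0.1258

Write 248 = (1 − δ)μ, so δ = 1 − 248/282.204 = 0.1212031…
Then the exponent is δ²μ/2 = (μ − 248)²/(2μ) = 2.072815.
Bound = exp(−2.072815) = 0.12583.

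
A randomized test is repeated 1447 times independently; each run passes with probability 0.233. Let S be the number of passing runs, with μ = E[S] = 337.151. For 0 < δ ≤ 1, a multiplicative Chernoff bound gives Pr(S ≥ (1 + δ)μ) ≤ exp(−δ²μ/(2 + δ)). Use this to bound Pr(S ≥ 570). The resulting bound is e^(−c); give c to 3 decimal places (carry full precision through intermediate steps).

59.768

Write 570 = (1 + δ)μ, so δ = 570/337.151 − 1 = 0.6906371…
Then the exponent is δ²μ/(2 + δ) = (570 − μ)² / (μ·(2 + δ)) = 59.768062.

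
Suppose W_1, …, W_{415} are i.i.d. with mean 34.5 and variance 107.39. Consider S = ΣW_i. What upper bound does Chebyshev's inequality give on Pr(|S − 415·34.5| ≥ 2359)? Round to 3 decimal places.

0.008

Var(S) = n·Var(W_i) = 415·107.39 = 44566.85.
Chebyshev: Pr(|S − 415·34.5| ≥ 2359) ≤ Var(S)/2359² = 44566.85/5564881 = 0.0080.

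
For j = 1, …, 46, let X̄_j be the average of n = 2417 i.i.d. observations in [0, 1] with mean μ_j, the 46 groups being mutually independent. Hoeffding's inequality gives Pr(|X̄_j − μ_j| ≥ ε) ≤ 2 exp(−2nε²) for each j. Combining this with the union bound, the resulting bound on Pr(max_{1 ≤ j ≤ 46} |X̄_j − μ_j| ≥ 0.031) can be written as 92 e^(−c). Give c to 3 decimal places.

Union bound over the 46 events: Pr(max_{1 ≤ j ≤ 46} |X̄_j − μ_j| ≥ 0.031) ≤ 46·2·exp(−2nε²) = 92 exp(−2·2417·0.031²).
So c = 2·2417·0.031² = 4.6455.

4.645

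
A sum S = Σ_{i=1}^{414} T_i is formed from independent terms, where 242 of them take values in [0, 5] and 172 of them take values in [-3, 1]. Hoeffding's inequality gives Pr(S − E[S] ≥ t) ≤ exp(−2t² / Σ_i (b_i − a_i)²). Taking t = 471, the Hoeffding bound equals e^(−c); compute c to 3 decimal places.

Σ(b_i − a_i)² = 242·5² + 172·4² = 8802.
c = 2t² / 8802 = 2·471² / 8802 = 50.4070.

50.407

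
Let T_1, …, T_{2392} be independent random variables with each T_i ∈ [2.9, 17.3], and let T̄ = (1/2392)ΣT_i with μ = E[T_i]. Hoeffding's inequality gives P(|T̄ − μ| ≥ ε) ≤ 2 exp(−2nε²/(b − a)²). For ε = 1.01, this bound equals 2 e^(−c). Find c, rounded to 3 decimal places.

23.535

c = 2nε²/(b − a)² = 2·2392·1.01² / 14.4² = 23.5347.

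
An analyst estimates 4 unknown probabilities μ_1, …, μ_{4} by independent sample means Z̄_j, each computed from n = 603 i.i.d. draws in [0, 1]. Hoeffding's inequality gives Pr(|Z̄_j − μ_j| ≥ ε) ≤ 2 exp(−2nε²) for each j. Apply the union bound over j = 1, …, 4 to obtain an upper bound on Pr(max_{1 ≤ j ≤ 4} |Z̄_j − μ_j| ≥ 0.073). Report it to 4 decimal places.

0.0129

Per-experiment Hoeffding bound: 2·exp(−2·603·0.073²) = 2·exp(−6.42677) = 0.0032353.
Union bound over 4 events: 4·0.0032353 = 0.01294.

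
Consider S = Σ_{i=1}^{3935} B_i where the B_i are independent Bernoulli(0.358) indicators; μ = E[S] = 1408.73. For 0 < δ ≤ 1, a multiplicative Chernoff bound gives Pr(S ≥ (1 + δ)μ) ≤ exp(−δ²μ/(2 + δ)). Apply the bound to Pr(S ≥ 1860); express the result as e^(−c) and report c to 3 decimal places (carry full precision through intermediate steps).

Write 1860 = (1 + δ)μ, so δ = 1860/1408.73 − 1 = 0.3203382…
Then the exponent is δ²μ/(2 + δ) = (1860 − μ)² / (μ·(2 + δ)) = 62.300836.

62.301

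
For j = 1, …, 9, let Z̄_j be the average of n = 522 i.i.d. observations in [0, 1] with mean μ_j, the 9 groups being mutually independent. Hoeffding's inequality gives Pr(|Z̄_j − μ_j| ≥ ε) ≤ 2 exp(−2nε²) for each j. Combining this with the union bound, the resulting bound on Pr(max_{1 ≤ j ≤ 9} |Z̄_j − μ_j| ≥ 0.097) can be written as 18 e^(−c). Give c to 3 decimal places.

9.823

Union bound over the 9 events: Pr(max_{1 ≤ j ≤ 9} |Z̄_j − μ_j| ≥ 0.097) ≤ 9·2·exp(−2nε²) = 18 exp(−2·522·0.097²).
So c = 2·522·0.097² = 9.8230.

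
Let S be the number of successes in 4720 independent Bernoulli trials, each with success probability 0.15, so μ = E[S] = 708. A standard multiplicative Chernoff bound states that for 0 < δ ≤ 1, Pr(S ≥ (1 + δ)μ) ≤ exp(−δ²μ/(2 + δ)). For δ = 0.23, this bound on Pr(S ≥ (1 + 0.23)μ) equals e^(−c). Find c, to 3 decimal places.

16.795

c = δ²μ/(2 + δ) = 0.23²·708/(2 + 0.23) = 16.7952.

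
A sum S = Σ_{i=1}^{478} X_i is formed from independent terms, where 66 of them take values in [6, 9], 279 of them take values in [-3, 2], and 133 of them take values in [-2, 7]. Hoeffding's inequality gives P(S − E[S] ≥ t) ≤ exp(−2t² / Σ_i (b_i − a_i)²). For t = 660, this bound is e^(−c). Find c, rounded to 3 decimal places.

47.498

Σ(b_i − a_i)² = 66·3² + 279·5² + 133·9² = 18342.
c = 2t² / 18342 = 2·660² / 18342 = 47.4975.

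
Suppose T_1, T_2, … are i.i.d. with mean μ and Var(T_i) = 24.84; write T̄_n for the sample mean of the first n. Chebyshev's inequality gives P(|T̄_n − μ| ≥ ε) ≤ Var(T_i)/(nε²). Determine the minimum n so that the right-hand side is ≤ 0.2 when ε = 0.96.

135

Require 24.84/(n·0.96²) ≤ 0.2, i.e. n ≥ 24.84/(0.2·0.96²) = 134.766.
The smallest integer n is 135.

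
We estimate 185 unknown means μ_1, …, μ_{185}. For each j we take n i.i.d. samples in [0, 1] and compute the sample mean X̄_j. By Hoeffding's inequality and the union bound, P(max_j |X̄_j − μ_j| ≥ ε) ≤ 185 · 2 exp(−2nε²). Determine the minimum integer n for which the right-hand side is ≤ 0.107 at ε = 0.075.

725

Need 2·185·exp(−2nε²) ≤ 0.107, i.e. exp(−2nε²) ≤ 0.107/370.
So 2nε² ≥ ln(370/0.107) = 8.148429.
Hence n ≥ 8.148429/(2·0.075²) = 724.305.
The smallest integer n is 725.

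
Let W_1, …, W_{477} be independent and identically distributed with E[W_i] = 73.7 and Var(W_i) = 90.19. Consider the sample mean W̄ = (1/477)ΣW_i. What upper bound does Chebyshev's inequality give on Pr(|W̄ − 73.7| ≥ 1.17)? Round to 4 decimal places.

Var(W̄) = Var(W_i)/n = 90.19/477 = 0.18908.
Chebyshev: Pr(|W̄ − 73.7| ≥ 1.17) ≤ Var(W̄)/(1.17)² = 90.19/(477·1.17²) = 0.1381.

0.1381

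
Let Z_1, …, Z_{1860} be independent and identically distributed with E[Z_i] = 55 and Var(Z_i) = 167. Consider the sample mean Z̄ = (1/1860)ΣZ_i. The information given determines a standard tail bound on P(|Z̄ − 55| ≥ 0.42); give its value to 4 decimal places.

With mean and variance of each term known, Chebyshev's inequality bounds the deviation of the sum (or sample mean).
Var(Z̄) = Var(Z_i)/n = 167/1860 = 0.089785.
Chebyshev: P(|Z̄ − 55| ≥ 0.42) ≤ Var(Z̄)/(0.42)² = 167/(1860·0.42²) = 0.5090.

0.5090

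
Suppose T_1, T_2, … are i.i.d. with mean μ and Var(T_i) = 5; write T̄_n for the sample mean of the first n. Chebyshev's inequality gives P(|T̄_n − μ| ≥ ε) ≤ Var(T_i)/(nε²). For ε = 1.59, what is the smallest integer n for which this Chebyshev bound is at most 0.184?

11

Require 5/(n·1.59²) ≤ 0.184, i.e. n ≥ 5/(0.184·1.59²) = 10.749.
The smallest integer n is 11.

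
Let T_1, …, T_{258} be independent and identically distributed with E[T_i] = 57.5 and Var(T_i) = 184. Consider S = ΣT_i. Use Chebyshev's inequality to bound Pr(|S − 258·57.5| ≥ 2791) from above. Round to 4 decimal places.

0.0061

Var(S) = n·Var(T_i) = 258·184 = 47472.
Chebyshev: Pr(|S − 258·57.5| ≥ 2791) ≤ Var(S)/2791² = 47472/7789681 = 0.0061.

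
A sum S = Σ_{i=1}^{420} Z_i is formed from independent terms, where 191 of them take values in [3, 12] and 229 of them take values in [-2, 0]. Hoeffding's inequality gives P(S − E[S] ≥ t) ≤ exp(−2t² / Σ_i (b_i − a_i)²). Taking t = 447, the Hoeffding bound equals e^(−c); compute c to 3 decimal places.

Σ(b_i − a_i)² = 191·9² + 229·2² = 16387.
c = 2t² / 16387 = 2·447² / 16387 = 24.3863.

24.386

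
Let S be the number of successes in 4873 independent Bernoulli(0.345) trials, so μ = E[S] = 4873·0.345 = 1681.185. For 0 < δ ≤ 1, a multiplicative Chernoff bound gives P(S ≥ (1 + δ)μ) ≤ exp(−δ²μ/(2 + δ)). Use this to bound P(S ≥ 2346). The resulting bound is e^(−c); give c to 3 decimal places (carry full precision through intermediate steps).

Write 2346 = (1 + δ)μ, so δ = 2346/1681.185 − 1 = 0.3954443…
Then the exponent is δ²μ/(2 + δ) = (2346 − μ)² / (μ·(2 + δ)) = 109.748865.

109.749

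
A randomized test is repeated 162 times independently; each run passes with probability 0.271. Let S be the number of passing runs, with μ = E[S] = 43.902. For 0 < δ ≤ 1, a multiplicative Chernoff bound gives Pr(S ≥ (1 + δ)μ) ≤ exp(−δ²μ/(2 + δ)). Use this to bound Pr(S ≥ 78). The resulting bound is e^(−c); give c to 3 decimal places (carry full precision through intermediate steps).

9.538

Write 78 = (1 + δ)μ, so δ = 78/43.902 − 1 = 0.7766844…
Then the exponent is δ²μ/(2 + δ) = (78 − μ)² / (μ·(2 + δ)) = 9.537773.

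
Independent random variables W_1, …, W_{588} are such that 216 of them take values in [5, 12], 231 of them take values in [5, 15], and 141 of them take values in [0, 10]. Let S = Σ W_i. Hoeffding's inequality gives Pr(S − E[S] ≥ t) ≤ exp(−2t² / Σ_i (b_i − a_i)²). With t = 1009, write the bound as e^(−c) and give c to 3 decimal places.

Σ(b_i − a_i)² = 216·7² + 231·10² + 141·10² = 47784.
c = 2t² / 47784 = 2·1009² / 47784 = 42.6118.

42.612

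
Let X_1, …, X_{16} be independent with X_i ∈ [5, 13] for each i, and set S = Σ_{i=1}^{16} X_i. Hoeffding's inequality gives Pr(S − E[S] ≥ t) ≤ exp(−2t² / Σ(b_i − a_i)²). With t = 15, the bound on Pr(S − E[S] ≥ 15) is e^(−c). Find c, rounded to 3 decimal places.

Σ(b_i − a_i)² = 16·(8)² = 1024.
c = 2t²/1024 = 2·15²/1024 = 0.4395.

0.439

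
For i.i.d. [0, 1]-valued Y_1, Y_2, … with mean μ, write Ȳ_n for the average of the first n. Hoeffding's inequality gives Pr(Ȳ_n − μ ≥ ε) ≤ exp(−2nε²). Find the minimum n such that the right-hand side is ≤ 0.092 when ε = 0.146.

56

Require exp(−2nε²) ≤ 0.092, i.e. 2nε² ≥ ln(1/0.092) = 2.385967.
So n ≥ 2.385967 / (2·0.146²) = 55.967.
The smallest integer n is 56.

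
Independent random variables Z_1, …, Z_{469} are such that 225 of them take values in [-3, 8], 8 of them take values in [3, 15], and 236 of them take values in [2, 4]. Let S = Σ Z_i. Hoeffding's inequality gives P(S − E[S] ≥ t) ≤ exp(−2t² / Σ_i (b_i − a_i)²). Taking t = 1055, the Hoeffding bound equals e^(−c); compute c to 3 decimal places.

75.920

Σ(b_i − a_i)² = 225·11² + 8·12² + 236·2² = 29321.
c = 2t² / 29321 = 2·1055² / 29321 = 75.9200.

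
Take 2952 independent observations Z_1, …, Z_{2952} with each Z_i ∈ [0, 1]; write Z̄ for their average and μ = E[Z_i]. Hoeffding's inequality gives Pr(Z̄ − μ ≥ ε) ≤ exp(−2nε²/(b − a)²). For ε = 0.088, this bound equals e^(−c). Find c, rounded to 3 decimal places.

c = 2nε²/(b − a)² = 2·2952·0.088² / 1² = 45.7206.

45.721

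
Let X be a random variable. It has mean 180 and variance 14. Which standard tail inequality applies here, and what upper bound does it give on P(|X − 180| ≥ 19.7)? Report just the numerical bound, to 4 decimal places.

Mean and variance are known, so Chebyshev's inequality applies.
Chebyshev: P(|X − μ| ≥ t) ≤ Var(X)/t².
Bound = 14 / 388.09 = 0.0361.

0.0361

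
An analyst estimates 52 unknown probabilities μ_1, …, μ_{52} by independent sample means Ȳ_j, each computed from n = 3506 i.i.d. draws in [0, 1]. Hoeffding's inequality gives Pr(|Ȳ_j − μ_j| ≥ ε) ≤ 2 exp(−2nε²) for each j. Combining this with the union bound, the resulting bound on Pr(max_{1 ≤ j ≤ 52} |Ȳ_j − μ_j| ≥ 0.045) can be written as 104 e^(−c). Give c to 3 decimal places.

14.199

Union bound over the 52 events: Pr(max_{1 ≤ j ≤ 52} |Ȳ_j − μ_j| ≥ 0.045) ≤ 52·2·exp(−2nε²) = 104 exp(−2·3506·0.045²).
So c = 2·3506·0.045² = 14.1993.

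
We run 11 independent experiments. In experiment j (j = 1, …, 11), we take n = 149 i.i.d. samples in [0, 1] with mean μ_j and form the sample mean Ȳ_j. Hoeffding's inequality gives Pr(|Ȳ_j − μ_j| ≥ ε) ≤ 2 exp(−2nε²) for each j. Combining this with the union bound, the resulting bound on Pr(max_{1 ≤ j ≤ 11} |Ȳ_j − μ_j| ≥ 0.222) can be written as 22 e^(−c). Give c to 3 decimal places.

14.687

Union bound over the 11 events: Pr(max_{1 ≤ j ≤ 11} |Ȳ_j − μ_j| ≥ 0.222) ≤ 11·2·exp(−2nε²) = 22 exp(−2·149·0.222²).
So c = 2·149·0.222² = 14.6866.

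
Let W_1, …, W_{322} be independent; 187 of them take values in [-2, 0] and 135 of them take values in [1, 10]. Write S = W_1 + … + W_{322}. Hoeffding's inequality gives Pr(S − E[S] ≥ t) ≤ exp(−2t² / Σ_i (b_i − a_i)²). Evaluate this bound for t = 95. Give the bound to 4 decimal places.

Σ(b_i − a_i)² = 187·2² + 135·9² = 11683.
Exponent = 2·95² / 11683 = 1.54498.
Bound = exp(−1.54498) = 0.21332.

0.2133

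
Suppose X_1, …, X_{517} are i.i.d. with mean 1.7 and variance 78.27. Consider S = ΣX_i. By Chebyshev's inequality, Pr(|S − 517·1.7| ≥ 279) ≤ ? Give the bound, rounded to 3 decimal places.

0.520

Var(S) = n·Var(X_i) = 517·78.27 = 40465.59.
Chebyshev: Pr(|S − 517·1.7| ≥ 279) ≤ Var(S)/279² = 40465.59/77841 = 0.5198.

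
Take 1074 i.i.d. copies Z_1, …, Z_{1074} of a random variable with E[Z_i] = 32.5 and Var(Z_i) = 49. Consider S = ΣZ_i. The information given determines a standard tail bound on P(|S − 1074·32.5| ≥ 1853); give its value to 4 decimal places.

With mean and variance of each term known, Chebyshev's inequality bounds the deviation of the sum (or sample mean).
Var(S) = n·Var(Z_i) = 1074·49 = 52626.
Chebyshev: P(|S − 1074·32.5| ≥ 1853) ≤ Var(S)/1853² = 52626/3433609 = 0.0153.

0.0153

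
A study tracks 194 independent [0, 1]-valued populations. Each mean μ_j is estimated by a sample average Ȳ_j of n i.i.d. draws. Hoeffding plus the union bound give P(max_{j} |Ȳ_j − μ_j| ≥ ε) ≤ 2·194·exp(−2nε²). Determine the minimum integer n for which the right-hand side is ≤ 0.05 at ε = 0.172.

152

Need 2·194·exp(−2nε²) ≤ 0.05, i.e. exp(−2nε²) ≤ 0.05/388.
So 2nε² ≥ ln(388/0.05) = 8.956738.
Hence n ≥ 8.956738/(2·0.172²) = 151.378.
The smallest integer n is 152.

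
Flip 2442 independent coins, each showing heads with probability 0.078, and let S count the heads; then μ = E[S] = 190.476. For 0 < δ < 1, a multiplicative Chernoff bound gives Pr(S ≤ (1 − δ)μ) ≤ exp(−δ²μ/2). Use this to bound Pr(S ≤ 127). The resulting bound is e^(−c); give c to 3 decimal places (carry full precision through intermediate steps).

Write 127 = (1 − δ)μ, so δ = 1 − 127/190.476 = 0.3332493…
Then the exponent is δ²μ/2 = (μ − 127)²/(2μ) = 10.576667.

10.577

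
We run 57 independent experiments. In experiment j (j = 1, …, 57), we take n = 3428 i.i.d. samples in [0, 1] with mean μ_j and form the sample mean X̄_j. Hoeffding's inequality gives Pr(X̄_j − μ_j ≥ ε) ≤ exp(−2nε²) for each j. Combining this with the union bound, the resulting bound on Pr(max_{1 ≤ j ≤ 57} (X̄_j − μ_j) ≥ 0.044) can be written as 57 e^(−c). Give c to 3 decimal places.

Union bound over the 57 events: Pr(max_{1 ≤ j ≤ 57} (X̄_j − μ_j) ≥ 0.044) ≤ 57·exp(−2nε²) = 57 exp(−2·3428·0.044²).
So c = 2·3428·0.044² = 13.2732.

13.273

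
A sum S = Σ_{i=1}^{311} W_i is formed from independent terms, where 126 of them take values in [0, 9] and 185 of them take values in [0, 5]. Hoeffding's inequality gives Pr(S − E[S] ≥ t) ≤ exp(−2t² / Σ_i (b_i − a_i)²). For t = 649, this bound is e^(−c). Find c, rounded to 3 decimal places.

Σ(b_i − a_i)² = 126·9² + 185·5² = 14831.
c = 2t² / 14831 = 2·649² / 14831 = 56.8001.

56.800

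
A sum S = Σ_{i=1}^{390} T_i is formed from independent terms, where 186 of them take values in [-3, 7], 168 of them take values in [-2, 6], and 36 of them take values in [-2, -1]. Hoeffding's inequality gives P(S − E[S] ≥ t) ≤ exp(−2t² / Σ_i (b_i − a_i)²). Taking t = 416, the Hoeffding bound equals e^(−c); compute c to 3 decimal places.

11.777

Σ(b_i − a_i)² = 186·10² + 168·8² + 36·1² = 29388.
c = 2t² / 29388 = 2·416² / 29388 = 11.7773.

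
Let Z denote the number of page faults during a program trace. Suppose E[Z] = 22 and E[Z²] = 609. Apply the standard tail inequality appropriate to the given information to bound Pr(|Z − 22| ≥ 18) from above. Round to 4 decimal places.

0.3858

The first two moments determine the variance, so Chebyshev's inequality is the sharpest standard bound available.
Var(Z) = E[Z²] − (E[Z])² = 609 − 484 = 125.
Chebyshev's inequality: Pr(|Z − μ| ≥ t) ≤ Var(Z)/t² = 125/324 = 0.3858.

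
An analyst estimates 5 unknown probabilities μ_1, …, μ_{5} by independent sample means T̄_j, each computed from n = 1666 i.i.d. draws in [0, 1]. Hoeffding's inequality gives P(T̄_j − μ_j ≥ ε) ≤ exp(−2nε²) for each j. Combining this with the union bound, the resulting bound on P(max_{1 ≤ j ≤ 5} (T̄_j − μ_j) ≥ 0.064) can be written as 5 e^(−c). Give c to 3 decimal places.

13.648

Union bound over the 5 events: P(max_{1 ≤ j ≤ 5} (T̄_j − μ_j) ≥ 0.064) ≤ 5·exp(−2nε²) = 5 exp(−2·1666·0.064²).
So c = 2·1666·0.064² = 13.6479.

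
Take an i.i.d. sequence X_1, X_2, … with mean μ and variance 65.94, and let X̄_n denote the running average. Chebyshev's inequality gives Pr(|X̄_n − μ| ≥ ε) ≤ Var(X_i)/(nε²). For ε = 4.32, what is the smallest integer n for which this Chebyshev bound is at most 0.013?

272

Require 65.94/(n·4.32²) ≤ 0.013, i.e. n ≥ 65.94/(0.013·4.32²) = 271.793.
The smallest integer n is 272.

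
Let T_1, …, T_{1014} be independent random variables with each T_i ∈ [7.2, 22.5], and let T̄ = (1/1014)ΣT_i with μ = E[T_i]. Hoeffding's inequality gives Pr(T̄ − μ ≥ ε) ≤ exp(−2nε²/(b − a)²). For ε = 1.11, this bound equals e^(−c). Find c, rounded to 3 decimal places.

10.674

c = 2nε²/(b − a)² = 2·1014·1.11² / 15.3² = 10.6741.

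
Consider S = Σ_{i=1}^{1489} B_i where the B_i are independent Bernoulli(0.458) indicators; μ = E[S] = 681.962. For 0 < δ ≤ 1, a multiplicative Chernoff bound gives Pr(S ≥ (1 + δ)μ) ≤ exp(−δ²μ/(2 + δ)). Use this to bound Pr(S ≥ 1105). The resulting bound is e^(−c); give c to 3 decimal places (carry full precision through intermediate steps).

100.148

Write 1105 = (1 + δ)μ, so δ = 1105/681.962 − 1 = 0.6203249…
Then the exponent is δ²μ/(2 + δ) = (1105 − μ)² / (μ·(2 + δ)) = 100.148268.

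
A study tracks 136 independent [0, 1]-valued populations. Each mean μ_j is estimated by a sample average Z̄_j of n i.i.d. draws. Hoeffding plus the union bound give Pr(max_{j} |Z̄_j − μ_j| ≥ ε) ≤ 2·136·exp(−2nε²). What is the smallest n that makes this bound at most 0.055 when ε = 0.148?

195

Need 2·136·exp(−2nε²) ≤ 0.055, i.e. exp(−2nε²) ≤ 0.055/272.
So 2nε² ≥ ln(272/0.055) = 8.506224.
Hence n ≥ 8.506224/(2·0.148²) = 194.171.
The smallest integer n is 195.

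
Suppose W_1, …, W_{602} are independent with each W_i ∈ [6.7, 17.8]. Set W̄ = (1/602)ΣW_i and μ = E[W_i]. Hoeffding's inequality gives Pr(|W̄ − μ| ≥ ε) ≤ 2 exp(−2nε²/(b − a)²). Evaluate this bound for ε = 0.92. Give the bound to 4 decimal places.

Exponent: 2nε²/(b − a)² = 2·602·0.92² / 11.1² = 8.27097.
Bound = 2·exp(−8.27097) = 0.00051.

0.0005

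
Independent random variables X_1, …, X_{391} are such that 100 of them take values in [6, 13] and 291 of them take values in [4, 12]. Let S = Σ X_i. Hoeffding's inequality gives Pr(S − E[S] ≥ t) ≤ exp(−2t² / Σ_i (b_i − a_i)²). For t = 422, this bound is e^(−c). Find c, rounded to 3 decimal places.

Σ(b_i − a_i)² = 100·7² + 291·8² = 23524.
c = 2t² / 23524 = 2·422² / 23524 = 15.1406.

15.141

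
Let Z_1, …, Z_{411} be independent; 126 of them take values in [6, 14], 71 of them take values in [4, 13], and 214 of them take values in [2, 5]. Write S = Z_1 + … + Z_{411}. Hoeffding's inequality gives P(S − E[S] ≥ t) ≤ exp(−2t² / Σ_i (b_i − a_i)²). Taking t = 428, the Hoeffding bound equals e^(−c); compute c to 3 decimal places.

Σ(b_i − a_i)² = 126·8² + 71·9² + 214·3² = 15741.
c = 2t² / 15741 = 2·428² / 15741 = 23.2748.

23.275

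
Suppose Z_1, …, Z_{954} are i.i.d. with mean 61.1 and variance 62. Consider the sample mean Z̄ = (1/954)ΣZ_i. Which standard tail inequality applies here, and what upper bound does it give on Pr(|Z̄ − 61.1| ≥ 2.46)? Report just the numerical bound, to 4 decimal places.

With mean and variance of each term known, Chebyshev's inequality bounds the deviation of the sum (or sample mean).
Var(Z̄) = Var(Z_i)/n = 62/954 = 0.06499.
Chebyshev: Pr(|Z̄ − 61.1| ≥ 2.46) ≤ Var(Z̄)/(2.46)² = 62/(954·2.46²) = 0.0107.

0.0107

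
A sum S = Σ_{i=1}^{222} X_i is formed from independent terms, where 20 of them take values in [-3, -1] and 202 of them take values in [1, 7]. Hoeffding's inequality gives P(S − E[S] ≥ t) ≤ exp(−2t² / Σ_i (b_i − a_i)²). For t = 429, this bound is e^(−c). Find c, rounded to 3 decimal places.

Σ(b_i − a_i)² = 20·2² + 202·6² = 7352.
c = 2t² / 7352 = 2·429² / 7352 = 50.0656.

50.066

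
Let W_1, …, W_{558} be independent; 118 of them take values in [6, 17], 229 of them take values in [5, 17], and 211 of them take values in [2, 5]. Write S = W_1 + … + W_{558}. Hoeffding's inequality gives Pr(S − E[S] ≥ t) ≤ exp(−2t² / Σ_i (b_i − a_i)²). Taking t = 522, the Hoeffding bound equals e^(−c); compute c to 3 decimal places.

Σ(b_i − a_i)² = 118·11² + 229·12² + 211·3² = 49153.
c = 2t² / 49153 = 2·522² / 49153 = 11.0872.

11.087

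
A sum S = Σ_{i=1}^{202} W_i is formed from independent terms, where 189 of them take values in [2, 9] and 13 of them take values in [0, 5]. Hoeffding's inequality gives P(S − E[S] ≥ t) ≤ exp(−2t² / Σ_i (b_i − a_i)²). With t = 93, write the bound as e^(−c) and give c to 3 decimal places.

1.805

Σ(b_i − a_i)² = 189·7² + 13·5² = 9586.
c = 2t² / 9586 = 2·93² / 9586 = 1.8045.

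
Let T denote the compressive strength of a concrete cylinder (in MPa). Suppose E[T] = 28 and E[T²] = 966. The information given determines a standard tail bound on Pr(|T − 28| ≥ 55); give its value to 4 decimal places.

0.0602

The first two moments determine the variance, so Chebyshev's inequality is the sharpest standard bound available.
Var(T) = E[T²] − (E[T])² = 966 − 784 = 182.
Chebyshev's inequality: Pr(|T − μ| ≥ t) ≤ Var(T)/t² = 182/3025 = 0.0602.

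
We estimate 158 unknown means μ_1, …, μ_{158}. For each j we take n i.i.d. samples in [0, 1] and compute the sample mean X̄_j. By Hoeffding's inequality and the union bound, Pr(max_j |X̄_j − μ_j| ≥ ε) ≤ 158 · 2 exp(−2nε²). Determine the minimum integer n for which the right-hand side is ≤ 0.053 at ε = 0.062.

1131

Need 2·158·exp(−2nε²) ≤ 0.053, i.e. exp(−2nε²) ≤ 0.053/316.
So 2nε² ≥ ln(316/0.053) = 8.693206.
Hence n ≥ 8.693206/(2·0.062²) = 1130.750.
The smallest integer n is 1131.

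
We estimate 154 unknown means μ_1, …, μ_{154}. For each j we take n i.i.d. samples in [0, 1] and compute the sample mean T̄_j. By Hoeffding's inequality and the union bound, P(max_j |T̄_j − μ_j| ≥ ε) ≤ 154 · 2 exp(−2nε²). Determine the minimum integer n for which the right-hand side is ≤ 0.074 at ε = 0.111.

339

Need 2·154·exp(−2nε²) ≤ 0.074, i.e. exp(−2nε²) ≤ 0.074/308.
So 2nε² ≥ ln(308/0.074) = 8.333790.
Hence n ≥ 8.333790/(2·0.111²) = 338.195.
The smallest integer n is 339.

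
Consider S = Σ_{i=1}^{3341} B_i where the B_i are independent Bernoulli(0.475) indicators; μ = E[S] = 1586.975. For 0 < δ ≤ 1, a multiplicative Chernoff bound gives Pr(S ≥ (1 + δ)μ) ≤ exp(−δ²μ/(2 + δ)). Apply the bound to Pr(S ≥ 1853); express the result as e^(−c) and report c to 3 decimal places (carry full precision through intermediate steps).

Write 1853 = (1 + δ)μ, so δ = 1853/1586.975 − 1 = 0.1676302…
Then the exponent is δ²μ/(2 + δ) = (1853 − μ)² / (μ·(2 + δ)) = 20.572621.

20.573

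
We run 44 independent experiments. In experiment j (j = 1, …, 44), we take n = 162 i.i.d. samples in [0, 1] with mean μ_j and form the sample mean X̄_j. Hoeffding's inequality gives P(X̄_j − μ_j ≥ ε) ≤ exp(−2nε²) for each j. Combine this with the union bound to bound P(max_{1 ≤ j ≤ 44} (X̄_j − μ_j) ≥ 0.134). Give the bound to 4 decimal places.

Per-experiment Hoeffding bound: exp(−2·162·0.134²) = exp(−5.81774) = 0.0029743.
Union bound over 44 events: 44·0.0029743 = 0.13087.

0.1309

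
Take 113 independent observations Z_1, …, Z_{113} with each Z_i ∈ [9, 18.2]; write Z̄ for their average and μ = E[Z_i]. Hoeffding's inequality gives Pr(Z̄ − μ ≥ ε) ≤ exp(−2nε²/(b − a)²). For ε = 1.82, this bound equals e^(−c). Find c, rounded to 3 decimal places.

8.845

c = 2nε²/(b − a)² = 2·113·1.82² / 9.2² = 8.8445.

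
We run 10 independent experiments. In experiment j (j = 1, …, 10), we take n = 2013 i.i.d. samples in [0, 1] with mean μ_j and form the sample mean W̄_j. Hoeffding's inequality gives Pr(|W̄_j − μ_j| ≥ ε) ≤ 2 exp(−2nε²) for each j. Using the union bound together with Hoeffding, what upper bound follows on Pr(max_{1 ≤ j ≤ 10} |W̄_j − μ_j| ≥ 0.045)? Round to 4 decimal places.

Per-experiment Hoeffding bound: 2·exp(−2·2013·0.045²) = 2·exp(−8.15265) = 0.00057594.
Union bound over 10 events: 10·0.00057594 = 0.00576.

0.0058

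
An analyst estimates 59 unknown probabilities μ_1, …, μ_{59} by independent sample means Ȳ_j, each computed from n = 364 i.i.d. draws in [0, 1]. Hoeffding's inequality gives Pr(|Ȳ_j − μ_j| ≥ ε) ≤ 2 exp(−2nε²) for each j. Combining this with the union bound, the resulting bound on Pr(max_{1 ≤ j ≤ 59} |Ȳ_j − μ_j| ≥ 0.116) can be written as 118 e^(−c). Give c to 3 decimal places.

9.796

Union bound over the 59 events: Pr(max_{1 ≤ j ≤ 59} |Ȳ_j − μ_j| ≥ 0.116) ≤ 59·2·exp(−2nε²) = 118 exp(−2·364·0.116²).
So c = 2·364·0.116² = 9.7960.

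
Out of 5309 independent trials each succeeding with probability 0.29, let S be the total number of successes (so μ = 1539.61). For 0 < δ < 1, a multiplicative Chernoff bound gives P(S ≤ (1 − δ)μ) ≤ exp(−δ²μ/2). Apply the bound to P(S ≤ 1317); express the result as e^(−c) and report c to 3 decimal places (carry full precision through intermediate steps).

16.093

Write 1317 = (1 − δ)μ, so δ = 1 − 1317/1539.61 = 0.1445886…
Then the exponent is δ²μ/2 = (μ − 1317)²/(2μ) = 16.093430.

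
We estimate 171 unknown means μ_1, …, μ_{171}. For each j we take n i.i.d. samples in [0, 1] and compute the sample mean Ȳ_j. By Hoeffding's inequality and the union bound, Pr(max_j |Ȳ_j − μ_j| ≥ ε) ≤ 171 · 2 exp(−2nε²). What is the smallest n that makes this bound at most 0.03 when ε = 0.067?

1041

Need 2·171·exp(−2nε²) ≤ 0.03, i.e. exp(−2nε²) ≤ 0.03/342.
So 2nε² ≥ ln(342/0.03) = 9.341369.
Hence n ≥ 9.341369/(2·0.067²) = 1040.473.
The smallest integer n is 1041.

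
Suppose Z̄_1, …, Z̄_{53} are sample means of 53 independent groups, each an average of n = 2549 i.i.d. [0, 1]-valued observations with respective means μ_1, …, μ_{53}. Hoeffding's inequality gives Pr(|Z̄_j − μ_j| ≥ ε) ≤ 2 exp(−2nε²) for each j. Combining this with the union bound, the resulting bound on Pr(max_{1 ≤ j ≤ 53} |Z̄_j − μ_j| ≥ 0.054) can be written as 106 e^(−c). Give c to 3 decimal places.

14.866

Union bound over the 53 events: Pr(max_{1 ≤ j ≤ 53} |Z̄_j − μ_j| ≥ 0.054) ≤ 53·2·exp(−2nε²) = 106 exp(−2·2549·0.054²).
So c = 2·2549·0.054² = 14.8658.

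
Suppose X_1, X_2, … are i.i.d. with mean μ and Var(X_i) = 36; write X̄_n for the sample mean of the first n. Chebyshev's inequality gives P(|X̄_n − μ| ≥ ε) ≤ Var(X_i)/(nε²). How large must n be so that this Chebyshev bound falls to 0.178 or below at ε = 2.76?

27

Require 36/(n·2.76²) ≤ 0.178, i.e. n ≥ 36/(0.178·2.76²) = 26.550.
The smallest integer n is 27.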